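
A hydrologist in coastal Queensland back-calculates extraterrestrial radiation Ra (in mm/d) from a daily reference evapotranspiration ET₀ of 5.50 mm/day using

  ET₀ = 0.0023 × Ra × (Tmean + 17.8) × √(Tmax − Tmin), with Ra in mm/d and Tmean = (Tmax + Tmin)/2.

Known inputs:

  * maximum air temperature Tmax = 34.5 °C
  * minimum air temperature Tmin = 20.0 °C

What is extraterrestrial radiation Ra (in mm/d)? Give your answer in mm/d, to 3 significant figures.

13.9 mm/d

Tmean = 27.25 °C; √ΔT = 3.8079
Ra = ET₀ / [0.0023 × (Tmean+17.8) × √ΔT] = 5.50 / (0.0023 × 45.05 × 3.8079) = 13.940 mm/d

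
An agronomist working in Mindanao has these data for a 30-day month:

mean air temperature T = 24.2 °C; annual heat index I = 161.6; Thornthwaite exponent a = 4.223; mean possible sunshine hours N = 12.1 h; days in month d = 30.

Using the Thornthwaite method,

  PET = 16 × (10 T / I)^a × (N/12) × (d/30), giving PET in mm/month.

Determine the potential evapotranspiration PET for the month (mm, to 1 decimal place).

88.8 mm

10T/I = 10 × 24.2 / 161.6 = 1.4975
(10T/I)^a = 1.4975^4.223 = 5.5027
Uncorrected PET = 16 × 5.5027 = 88.043 mm
Correction = (N/12)(d/30) = (12.1/12)(30/30) = 1.0083
PET = 88.043 × 1.0083 = 88.774 mm/month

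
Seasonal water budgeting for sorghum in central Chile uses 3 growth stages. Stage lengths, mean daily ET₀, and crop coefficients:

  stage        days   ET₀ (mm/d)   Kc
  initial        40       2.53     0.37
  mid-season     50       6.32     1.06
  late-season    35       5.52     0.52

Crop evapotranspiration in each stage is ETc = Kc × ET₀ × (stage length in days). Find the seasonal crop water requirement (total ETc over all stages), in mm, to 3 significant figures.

initial: 0.37 × 2.53 × 40 = 37.44 mm
mid-season: 1.06 × 6.32 × 50 = 334.96 mm
late-season: 0.52 × 5.52 × 35 = 100.46 mm
Seasonal total = 472.86 mm

473 mm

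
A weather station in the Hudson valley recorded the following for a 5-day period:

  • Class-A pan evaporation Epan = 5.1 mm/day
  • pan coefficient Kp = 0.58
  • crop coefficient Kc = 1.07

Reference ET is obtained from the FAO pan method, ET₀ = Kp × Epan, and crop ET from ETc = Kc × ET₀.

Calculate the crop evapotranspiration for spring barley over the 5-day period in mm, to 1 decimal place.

ET₀ = 0.58 × 5.1 = 2.9580 mm/d
ETc = Kc × ET₀ = 1.07 × 2.9580 = 3.1651 mm/d
Over 5 days: 3.1651 × 5 = 15.826 mm

15.8 mm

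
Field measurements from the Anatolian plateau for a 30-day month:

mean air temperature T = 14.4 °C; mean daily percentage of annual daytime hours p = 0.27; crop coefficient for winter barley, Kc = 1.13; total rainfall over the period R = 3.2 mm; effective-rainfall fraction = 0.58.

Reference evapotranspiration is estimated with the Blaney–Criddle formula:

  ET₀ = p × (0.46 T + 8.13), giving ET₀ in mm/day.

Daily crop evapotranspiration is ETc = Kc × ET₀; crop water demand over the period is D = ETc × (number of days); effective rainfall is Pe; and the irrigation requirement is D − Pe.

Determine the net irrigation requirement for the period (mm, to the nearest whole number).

ET₀ = 0.27 × (0.46 × 14.4 + 8.13) = 0.27 × 14.754 = 3.9836 mm/d
ETc = Kc × ET₀ = 1.13 × 3.9836 = 4.5015 mm/d
Crop demand D = ETc × 30 d = 4.5015 × 30 = 135.045 mm
Pe = 0.58 × 3.2 = 1.856 mm
D − Pe = 135.045 − 1.856 = 133.189 mm

133 mm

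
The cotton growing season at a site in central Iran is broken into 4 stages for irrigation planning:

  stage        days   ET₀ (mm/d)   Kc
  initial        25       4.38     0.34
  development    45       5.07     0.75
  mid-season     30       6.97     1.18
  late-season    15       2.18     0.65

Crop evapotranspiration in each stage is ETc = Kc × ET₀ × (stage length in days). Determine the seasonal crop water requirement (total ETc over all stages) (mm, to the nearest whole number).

initial: 0.34 × 4.38 × 25 = 37.23 mm
development: 0.75 × 5.07 × 45 = 171.11 mm
mid-season: 1.18 × 6.97 × 30 = 246.74 mm
late-season: 0.65 × 2.18 × 15 = 21.26 mm
Seasonal total = 476.34 mm

476 mm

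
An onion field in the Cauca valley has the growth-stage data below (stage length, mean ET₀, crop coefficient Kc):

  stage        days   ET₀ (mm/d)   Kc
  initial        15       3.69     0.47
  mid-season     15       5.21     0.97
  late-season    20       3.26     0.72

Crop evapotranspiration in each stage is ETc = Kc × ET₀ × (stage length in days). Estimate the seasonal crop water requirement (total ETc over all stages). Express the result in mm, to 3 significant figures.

initial: 0.47 × 3.69 × 15 = 26.01 mm
mid-season: 0.97 × 5.21 × 15 = 75.81 mm
late-season: 0.72 × 3.26 × 20 = 46.94 mm
Seasonal total = 148.76 mm

149 mm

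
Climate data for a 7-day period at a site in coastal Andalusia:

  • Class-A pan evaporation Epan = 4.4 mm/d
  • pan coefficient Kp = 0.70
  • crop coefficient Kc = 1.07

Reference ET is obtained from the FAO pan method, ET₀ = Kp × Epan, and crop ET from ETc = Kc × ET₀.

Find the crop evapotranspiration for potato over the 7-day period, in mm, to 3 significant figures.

23.1 mm

ET₀ = 0.70 × 4.4 = 3.0800 mm/d
ETc = Kc × ET₀ = 1.07 × 3.0800 = 3.2956 mm/d
Over 7 days: 3.2956 × 7 = 23.069 mm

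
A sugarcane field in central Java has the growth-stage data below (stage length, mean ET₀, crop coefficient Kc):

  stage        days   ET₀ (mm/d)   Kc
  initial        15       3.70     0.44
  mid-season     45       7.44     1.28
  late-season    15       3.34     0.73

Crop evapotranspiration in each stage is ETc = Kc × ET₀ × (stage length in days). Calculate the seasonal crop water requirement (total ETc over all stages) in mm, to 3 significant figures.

initial: 0.44 × 3.70 × 15 = 24.42 mm
mid-season: 1.28 × 7.44 × 45 = 428.54 mm
late-season: 0.73 × 3.34 × 15 = 36.57 mm
Seasonal total = 489.53 mm

490 mm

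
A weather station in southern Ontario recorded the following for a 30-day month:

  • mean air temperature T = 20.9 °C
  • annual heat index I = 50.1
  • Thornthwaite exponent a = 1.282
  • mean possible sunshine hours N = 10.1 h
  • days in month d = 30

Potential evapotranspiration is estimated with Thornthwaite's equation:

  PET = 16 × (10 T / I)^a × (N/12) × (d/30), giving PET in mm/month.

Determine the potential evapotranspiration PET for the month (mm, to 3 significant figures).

84.0 mm

10T/I = 10 × 20.9 / 50.1 = 4.1717
(10T/I)^a = 4.1717^1.282 = 6.2408
Uncorrected PET = 16 × 6.2408 = 99.853 mm
Correction = (N/12)(d/30) = (10.1/12)(30/30) = 0.8417
PET = 99.853 × 0.8417 = 84.046 mm/month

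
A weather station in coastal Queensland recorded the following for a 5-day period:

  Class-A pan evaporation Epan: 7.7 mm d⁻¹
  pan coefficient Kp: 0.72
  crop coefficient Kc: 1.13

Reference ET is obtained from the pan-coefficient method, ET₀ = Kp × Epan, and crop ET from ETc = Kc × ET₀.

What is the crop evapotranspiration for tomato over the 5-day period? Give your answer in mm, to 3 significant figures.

31.3 mm

ET₀ = 0.72 × 7.7 = 5.5440 mm/d
ETc = Kc × ET₀ = 1.13 × 5.5440 = 6.2647 mm/d
Over 5 days: 6.2647 × 5 = 31.324 mm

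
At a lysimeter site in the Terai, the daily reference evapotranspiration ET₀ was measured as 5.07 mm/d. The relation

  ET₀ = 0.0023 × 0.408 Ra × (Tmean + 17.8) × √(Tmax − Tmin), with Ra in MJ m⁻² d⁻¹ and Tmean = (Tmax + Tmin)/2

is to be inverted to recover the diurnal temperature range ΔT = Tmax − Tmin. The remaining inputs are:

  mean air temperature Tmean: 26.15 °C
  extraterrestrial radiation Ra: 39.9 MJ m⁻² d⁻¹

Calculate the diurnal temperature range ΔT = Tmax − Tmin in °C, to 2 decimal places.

√ΔT = ET₀ / [0.0023 × 0.408 × Ra × (Tmean+17.8)] = 5.07 / (0.0023 × 16.2792 × 43.95) = 3.0810
ΔT = 3.0810² = 9.493 °C

9.49 °C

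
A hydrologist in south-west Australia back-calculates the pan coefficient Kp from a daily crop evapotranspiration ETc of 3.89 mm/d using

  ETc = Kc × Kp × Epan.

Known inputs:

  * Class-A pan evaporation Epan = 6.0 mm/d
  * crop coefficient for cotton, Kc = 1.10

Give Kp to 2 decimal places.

0.59

ETc = Kc × Kp × Epan  ⇒  Kp = ETc / (Kc × Epan)
Kp = 3.89 / (1.10 × 6.0) = 3.89 / 6.600 = 0.5894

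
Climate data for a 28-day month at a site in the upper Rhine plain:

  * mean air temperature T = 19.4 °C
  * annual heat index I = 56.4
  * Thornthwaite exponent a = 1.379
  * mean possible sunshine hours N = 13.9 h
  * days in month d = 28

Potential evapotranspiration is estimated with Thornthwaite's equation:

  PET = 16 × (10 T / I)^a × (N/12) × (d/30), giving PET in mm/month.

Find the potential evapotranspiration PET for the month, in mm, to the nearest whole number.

95 mm

10T/I = 10 × 19.4 / 56.4 = 3.4397
(10T/I)^a = 3.4397^1.379 = 5.4937
Uncorrected PET = 16 × 5.4937 = 87.899 mm
Correction = (N/12)(d/30) = (13.9/12)(28/30) = 1.0811
PET = 87.899 × 1.0811 = 95.028 mm/month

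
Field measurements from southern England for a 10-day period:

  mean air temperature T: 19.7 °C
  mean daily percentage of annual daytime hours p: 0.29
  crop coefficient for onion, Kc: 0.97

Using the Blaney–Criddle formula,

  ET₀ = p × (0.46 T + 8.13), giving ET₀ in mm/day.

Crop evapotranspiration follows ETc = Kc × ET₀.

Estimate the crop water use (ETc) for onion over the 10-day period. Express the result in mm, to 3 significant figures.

48.4 mm

ET₀ = 0.29 × (0.46 × 19.7 + 8.13) = 0.29 × 17.192 = 4.9857 mm/d
ETc = Kc × ET₀ = 0.97 × 4.9857 = 4.8361 mm/d
Over 10 days: 4.8361 × 10 = 48.361 mm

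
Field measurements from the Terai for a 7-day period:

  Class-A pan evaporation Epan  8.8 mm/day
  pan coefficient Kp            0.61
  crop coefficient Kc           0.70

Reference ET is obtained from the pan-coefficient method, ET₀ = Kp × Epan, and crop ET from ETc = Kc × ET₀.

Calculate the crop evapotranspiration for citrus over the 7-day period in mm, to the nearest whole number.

26 mm

ET₀ = 0.61 × 8.8 = 5.3680 mm/d
ETc = Kc × ET₀ = 0.70 × 5.3680 = 3.7576 mm/d
Over 7 days: 3.7576 × 7 = 26.303 mm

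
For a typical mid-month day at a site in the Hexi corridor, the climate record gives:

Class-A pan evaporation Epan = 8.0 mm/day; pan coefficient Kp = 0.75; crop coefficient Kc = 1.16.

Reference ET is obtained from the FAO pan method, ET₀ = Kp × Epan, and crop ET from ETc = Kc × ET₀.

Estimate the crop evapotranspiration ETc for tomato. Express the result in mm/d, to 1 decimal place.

7.0 mm/d

ET₀ = 0.75 × 8.0 = 6.0000 mm/d
ETc = Kc × ET₀ = 1.16 × 6.0000 = 6.9600 mm/d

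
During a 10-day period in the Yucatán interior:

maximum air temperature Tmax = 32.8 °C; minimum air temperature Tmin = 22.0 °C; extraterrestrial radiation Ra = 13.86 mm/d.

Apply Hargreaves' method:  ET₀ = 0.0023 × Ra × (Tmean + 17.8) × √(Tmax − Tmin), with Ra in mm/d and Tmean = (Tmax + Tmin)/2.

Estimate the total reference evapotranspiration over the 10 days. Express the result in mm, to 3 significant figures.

Tmean = (32.8 + 22.0)/2 = 27.40 °C
ET₀ = 0.0023 × 13.86 × (27.40 + 17.8) × √10.8 = 0.0023 × 13.86 × 45.20 × 3.2863 = 4.7352 mm/d
Over 10 days: 4.7352 × 10 = 47.352 mm

47.4 mm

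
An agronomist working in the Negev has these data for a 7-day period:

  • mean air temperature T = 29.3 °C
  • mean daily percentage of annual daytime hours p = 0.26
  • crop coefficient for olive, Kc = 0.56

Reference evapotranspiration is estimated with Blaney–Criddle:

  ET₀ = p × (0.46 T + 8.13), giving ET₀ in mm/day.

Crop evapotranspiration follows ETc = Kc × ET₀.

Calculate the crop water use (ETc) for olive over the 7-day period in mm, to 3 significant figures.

22.0 mm

ET₀ = 0.26 × (0.46 × 29.3 + 8.13) = 0.26 × 21.608 = 5.6181 mm/d
ETc = Kc × ET₀ = 0.56 × 5.6181 = 3.1461 mm/d
Over 7 days: 3.1461 × 7 = 22.023 mm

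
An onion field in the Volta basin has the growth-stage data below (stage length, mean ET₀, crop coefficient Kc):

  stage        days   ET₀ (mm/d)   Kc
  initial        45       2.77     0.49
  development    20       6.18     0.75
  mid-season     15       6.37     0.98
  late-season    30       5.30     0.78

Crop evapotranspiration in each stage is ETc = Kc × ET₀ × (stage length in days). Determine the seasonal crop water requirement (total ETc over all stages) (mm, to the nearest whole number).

371 mm

initial: 0.49 × 2.77 × 45 = 61.08 mm
development: 0.75 × 6.18 × 20 = 92.70 mm
mid-season: 0.98 × 6.37 × 15 = 93.64 mm
late-season: 0.78 × 5.30 × 30 = 124.02 mm
Seasonal total = 371.44 mm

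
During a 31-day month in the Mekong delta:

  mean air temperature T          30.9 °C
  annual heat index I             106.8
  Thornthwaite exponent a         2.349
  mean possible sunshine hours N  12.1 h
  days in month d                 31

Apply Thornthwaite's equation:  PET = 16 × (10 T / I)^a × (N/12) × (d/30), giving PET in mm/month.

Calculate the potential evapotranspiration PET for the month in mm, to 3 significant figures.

202 mm

10T/I = 10 × 30.9 / 106.8 = 2.8933
(10T/I)^a = 2.8933^2.349 = 12.1287
Uncorrected PET = 16 × 12.1287 = 194.059 mm
Correction = (N/12)(d/30) = (12.1/12)(31/30) = 1.0419
PET = 194.059 × 1.0419 = 202.190 mm/month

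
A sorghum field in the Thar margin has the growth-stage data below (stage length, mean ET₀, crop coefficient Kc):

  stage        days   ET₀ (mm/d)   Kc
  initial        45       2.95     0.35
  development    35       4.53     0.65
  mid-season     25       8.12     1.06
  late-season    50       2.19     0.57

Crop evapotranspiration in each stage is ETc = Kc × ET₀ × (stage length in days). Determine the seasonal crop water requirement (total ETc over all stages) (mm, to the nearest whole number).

427 mm

initial: 0.35 × 2.95 × 45 = 46.46 mm
development: 0.65 × 4.53 × 35 = 103.06 mm
mid-season: 1.06 × 8.12 × 25 = 215.18 mm
late-season: 0.57 × 2.19 × 50 = 62.42 mm
Seasonal total = 427.12 mm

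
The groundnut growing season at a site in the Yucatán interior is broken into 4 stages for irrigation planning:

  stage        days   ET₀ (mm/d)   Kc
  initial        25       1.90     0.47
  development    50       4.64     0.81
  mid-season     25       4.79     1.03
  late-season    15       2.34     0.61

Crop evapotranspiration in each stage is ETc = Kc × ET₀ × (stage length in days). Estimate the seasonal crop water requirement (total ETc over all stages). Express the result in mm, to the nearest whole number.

initial: 0.47 × 1.90 × 25 = 22.33 mm
development: 0.81 × 4.64 × 50 = 187.92 mm
mid-season: 1.03 × 4.79 × 25 = 123.34 mm
late-season: 0.61 × 2.34 × 15 = 21.41 mm
Seasonal total = 355.00 mm

355 mm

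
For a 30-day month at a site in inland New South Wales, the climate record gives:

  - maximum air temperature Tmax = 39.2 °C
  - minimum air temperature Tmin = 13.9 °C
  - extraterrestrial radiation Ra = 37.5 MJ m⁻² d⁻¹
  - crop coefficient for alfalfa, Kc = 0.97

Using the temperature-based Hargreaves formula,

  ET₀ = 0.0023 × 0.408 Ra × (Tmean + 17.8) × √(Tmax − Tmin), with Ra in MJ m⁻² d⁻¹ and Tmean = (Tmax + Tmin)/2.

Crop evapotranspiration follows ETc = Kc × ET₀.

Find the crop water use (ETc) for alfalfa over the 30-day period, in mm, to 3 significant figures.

228 mm

Tmean = (39.2 + 13.9)/2 = 26.55 °C
0.408 Ra = 0.408 × 37.5 = 15.3000 mm/d equivalent
ET₀ = 0.0023 × 15.3000 × (26.55 + 17.8) × √25.3 = 0.0023 × 15.3000 × 44.35 × 5.0299 = 7.8500 mm/d
ETc = Kc × ET₀ = 0.97 × 7.8500 = 7.6145 mm/d
Over 30 days: 7.6145 × 30 = 228.435 mm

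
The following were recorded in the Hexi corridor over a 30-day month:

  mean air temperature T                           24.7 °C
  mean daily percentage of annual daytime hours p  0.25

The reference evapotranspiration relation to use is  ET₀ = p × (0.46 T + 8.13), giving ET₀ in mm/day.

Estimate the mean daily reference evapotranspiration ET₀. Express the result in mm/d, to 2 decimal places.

4.87 mm/d

ET₀ = 0.25 × (0.46 × 24.7 + 8.13) = 0.25 × 19.492 = 4.8730 mm/d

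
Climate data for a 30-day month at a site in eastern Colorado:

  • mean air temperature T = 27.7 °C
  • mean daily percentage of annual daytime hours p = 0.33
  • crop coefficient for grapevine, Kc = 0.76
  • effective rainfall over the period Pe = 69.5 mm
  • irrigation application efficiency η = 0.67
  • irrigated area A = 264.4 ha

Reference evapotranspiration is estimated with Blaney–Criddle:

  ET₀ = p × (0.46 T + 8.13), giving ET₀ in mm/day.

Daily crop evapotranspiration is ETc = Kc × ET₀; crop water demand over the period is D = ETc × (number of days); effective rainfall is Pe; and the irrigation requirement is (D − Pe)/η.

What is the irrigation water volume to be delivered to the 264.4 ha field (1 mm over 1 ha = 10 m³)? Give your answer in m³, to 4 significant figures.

345500 m³

ET₀ = 0.33 × (0.46 × 27.7 + 8.13) = 0.33 × 20.872 = 6.8878 mm/d
ETc = Kc × ET₀ = 0.76 × 6.8878 = 5.2347 mm/d
Crop demand D = ETc × 30 d = 5.2347 × 30 = 157.041 mm
D − Pe = 157.041 − 69.5 = 87.541 mm
Gross irrigation = 87.541 / 0.67 = 130.658 mm
Volume = 130.658 mm × 264.4 ha × 10 = 345459.8 m³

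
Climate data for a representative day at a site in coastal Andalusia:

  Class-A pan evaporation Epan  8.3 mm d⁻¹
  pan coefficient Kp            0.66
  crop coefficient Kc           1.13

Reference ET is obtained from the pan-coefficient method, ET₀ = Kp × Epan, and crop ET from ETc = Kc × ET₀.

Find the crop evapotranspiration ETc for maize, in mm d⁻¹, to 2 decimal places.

ET₀ = 0.66 × 8.3 = 5.4780 mm/d
ETc = Kc × ET₀ = 1.13 × 5.4780 = 6.1901 mm/d

6.19 mm d⁻¹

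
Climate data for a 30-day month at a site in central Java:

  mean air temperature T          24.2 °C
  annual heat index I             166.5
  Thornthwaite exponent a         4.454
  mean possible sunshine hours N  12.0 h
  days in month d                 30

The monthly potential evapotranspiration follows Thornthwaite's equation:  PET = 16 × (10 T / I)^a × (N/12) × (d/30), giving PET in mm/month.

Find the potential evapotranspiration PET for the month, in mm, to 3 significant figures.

84.6 mm

10T/I = 10 × 24.2 / 166.5 = 1.4535
(10T/I)^a = 1.4535^4.454 = 5.2893
Uncorrected PET = 16 × 5.2893 = 84.629 mm
Correction = (N/12)(d/30) = (12.0/12)(30/30) = 1.0000
PET = 84.629 × 1.0000 = 84.629 mm/month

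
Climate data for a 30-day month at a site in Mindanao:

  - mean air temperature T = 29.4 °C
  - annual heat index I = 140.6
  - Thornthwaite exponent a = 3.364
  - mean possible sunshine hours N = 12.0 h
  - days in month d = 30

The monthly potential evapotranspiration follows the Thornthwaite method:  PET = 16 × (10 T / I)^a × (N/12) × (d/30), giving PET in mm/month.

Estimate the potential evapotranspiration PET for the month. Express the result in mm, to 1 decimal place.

10T/I = 10 × 29.4 / 140.6 = 2.0910
(10T/I)^a = 2.0910^3.364 = 11.9583
Uncorrected PET = 16 × 11.9583 = 191.333 mm
Correction = (N/12)(d/30) = (12.0/12)(30/30) = 1.0000
PET = 191.333 × 1.0000 = 191.333 mm/month

191.3 mm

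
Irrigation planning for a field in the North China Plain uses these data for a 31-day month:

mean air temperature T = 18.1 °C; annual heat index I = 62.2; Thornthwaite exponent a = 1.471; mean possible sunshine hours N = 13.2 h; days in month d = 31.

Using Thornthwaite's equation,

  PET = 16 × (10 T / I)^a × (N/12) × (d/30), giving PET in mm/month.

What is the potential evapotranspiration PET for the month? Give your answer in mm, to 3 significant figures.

10T/I = 10 × 18.1 / 62.2 = 2.9100
(10T/I)^a = 2.9100^1.471 = 4.8127
Uncorrected PET = 16 × 4.8127 = 77.003 mm
Correction = (N/12)(d/30) = (13.2/12)(31/30) = 1.1367
PET = 77.003 × 1.1367 = 87.529 mm/month

87.5 mm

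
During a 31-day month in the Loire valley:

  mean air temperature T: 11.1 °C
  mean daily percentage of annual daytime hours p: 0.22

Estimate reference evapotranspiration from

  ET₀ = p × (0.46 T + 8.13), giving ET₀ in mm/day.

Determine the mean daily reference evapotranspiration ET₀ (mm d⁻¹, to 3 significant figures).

2.91 mm d⁻¹

ET₀ = 0.22 × (0.46 × 11.1 + 8.13) = 0.22 × 13.236 = 2.9119 mm/d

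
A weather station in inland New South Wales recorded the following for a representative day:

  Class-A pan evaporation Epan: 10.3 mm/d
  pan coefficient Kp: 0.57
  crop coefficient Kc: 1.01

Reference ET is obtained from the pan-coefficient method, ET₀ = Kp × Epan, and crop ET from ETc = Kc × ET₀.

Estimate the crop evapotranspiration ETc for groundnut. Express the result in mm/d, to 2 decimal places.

5.93 mm/d

ET₀ = 0.57 × 10.3 = 5.8710 mm/d
ETc = Kc × ET₀ = 1.01 × 5.8710 = 5.9297 mm/d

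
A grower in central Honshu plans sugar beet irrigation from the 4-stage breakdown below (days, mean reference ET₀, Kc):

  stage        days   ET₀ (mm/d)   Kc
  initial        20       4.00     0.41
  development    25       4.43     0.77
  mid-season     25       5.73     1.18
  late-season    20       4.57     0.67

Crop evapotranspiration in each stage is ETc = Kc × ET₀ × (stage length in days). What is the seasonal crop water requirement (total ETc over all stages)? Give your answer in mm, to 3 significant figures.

348 mm

initial: 0.41 × 4.00 × 20 = 32.80 mm
development: 0.77 × 4.43 × 25 = 85.28 mm
mid-season: 1.18 × 5.73 × 25 = 169.04 mm
late-season: 0.67 × 4.57 × 20 = 61.24 mm
Seasonal total = 348.36 mm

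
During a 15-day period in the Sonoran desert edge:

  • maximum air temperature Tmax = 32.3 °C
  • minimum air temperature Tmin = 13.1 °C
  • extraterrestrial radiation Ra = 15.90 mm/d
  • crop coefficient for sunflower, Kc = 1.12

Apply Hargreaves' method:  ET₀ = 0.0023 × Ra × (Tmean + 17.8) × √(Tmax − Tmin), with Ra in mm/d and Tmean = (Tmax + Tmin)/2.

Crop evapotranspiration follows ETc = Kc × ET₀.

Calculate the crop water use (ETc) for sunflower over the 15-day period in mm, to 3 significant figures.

109 mm

Tmean = (32.3 + 13.1)/2 = 22.70 °C
ET₀ = 0.0023 × 15.90 × (22.70 + 17.8) × √19.2 = 0.0023 × 15.90 × 40.50 × 4.3818 = 6.4898 mm/d
ETc = Kc × ET₀ = 1.12 × 6.4898 = 7.2686 mm/d
Over 15 days: 7.2686 × 15 = 109.029 mm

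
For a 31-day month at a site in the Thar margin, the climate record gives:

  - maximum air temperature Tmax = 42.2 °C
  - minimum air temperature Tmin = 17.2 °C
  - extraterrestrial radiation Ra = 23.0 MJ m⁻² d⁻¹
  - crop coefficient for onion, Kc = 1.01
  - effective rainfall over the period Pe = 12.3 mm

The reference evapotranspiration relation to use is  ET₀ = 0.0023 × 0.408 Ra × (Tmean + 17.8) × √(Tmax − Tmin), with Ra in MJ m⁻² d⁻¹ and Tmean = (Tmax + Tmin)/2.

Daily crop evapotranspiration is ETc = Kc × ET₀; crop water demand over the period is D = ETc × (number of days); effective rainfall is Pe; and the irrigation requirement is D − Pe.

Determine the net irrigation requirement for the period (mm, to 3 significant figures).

Tmean = (42.2 + 17.2)/2 = 29.70 °C
0.408 Ra = 0.408 × 23.0 = 9.3840 mm/d equivalent
ET₀ = 0.0023 × 9.3840 × (29.70 + 17.8) × √25.0 = 0.0023 × 9.3840 × 47.50 × 5.0000 = 5.1260 mm/d
ETc = Kc × ET₀ = 1.01 × 5.1260 = 5.1773 mm/d
Crop demand D = ETc × 31 d = 5.1773 × 31 = 160.496 mm
D − Pe = 160.496 − 12.3 = 148.196 mm

148 mm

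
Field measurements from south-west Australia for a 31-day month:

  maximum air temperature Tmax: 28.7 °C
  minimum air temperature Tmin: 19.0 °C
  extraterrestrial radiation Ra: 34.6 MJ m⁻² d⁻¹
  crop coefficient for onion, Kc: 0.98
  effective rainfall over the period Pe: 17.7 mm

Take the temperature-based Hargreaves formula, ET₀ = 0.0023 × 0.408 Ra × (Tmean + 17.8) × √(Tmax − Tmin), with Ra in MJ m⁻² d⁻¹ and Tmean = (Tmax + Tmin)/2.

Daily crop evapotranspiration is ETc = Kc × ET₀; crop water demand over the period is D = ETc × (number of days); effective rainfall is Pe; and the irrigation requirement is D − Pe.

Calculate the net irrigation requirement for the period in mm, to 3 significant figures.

110 mm

Tmean = (28.7 + 19.0)/2 = 23.85 °C
0.408 Ra = 0.408 × 34.6 = 14.1168 mm/d equivalent
ET₀ = 0.0023 × 14.1168 × (23.85 + 17.8) × √9.7 = 0.0023 × 14.1168 × 41.65 × 3.1145 = 4.2118 mm/d
ETc = Kc × ET₀ = 0.98 × 4.2118 = 4.1276 mm/d
Crop demand D = ETc × 31 d = 4.1276 × 31 = 127.956 mm
D − Pe = 127.956 − 17.7 = 110.256 mm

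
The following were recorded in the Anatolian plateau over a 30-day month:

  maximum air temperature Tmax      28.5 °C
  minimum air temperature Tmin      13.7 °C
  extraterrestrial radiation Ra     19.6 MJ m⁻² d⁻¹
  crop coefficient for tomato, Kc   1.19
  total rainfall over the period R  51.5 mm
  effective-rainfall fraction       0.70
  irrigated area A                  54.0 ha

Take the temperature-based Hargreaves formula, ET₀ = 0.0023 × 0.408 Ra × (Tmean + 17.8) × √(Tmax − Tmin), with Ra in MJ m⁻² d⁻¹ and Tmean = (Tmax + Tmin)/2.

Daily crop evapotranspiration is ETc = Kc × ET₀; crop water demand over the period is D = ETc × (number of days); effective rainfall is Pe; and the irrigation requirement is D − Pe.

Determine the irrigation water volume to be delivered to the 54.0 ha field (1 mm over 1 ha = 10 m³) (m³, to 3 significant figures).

Tmean = (28.5 + 13.7)/2 = 21.10 °C
0.408 Ra = 0.408 × 19.6 = 7.9968 mm/d equivalent
ET₀ = 0.0023 × 7.9968 × (21.10 + 17.8) × √14.8 = 0.0023 × 7.9968 × 38.90 × 3.8471 = 2.7525 mm/d
ETc = Kc × ET₀ = 1.19 × 2.7525 = 3.2755 mm/d
Crop demand D = ETc × 30 d = 3.2755 × 30 = 98.265 mm
Pe = 0.70 × 51.5 = 36.050 mm
D − Pe = 98.265 − 36.050 = 62.215 mm
Volume = 62.215 mm × 54.0 ha × 10 = 33596.1 m³

33600 m³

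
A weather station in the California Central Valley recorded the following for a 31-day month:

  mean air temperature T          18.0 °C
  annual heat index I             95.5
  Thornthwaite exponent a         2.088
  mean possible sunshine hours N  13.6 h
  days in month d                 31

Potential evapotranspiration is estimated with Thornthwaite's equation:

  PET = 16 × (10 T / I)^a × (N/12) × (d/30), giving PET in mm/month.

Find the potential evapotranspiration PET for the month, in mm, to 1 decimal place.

10T/I = 10 × 18.0 / 95.5 = 1.8848
(10T/I)^a = 1.8848^2.088 = 3.7562
Uncorrected PET = 16 × 3.7562 = 60.099 mm
Correction = (N/12)(d/30) = (13.6/12)(31/30) = 1.1711
PET = 60.099 × 1.1711 = 70.382 mm/month

70.4 mm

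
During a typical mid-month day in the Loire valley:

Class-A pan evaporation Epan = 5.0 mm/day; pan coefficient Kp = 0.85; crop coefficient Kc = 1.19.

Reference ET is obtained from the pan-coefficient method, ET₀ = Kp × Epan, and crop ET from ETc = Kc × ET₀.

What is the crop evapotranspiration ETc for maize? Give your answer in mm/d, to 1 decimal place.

5.1 mm/d

ET₀ = 0.85 × 5.0 = 4.2500 mm/d
ETc = Kc × ET₀ = 1.19 × 4.2500 = 5.0575 mm/d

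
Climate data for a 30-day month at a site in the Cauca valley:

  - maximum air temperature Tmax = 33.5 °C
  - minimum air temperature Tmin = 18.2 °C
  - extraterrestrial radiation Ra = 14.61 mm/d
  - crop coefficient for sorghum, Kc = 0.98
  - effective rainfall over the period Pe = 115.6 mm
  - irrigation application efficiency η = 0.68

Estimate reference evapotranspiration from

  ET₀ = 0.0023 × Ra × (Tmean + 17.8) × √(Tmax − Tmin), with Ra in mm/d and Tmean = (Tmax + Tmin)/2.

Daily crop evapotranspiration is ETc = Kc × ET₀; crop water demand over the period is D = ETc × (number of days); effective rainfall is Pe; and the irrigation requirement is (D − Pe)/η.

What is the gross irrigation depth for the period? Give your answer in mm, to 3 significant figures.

Tmean = (33.5 + 18.2)/2 = 25.85 °C
ET₀ = 0.0023 × 14.61 × (25.85 + 17.8) × √15.3 = 0.0023 × 14.61 × 43.65 × 3.9115 = 5.7373 mm/d
ETc = Kc × ET₀ = 0.98 × 5.7373 = 5.6226 mm/d
Crop demand D = ETc × 30 d = 5.6226 × 30 = 168.678 mm
D − Pe = 168.678 − 115.6 = 53.078 mm
Gross irrigation = 53.078 / 0.68 = 78.056 mm

78.1 mm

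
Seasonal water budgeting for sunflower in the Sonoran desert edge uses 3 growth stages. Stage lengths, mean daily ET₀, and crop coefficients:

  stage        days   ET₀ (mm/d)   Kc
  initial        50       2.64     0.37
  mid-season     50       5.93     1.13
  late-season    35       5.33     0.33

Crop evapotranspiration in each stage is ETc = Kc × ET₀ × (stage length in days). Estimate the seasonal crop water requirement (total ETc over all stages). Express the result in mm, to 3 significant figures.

445 mm

initial: 0.37 × 2.64 × 50 = 48.84 mm
mid-season: 1.13 × 5.93 × 50 = 335.05 mm
late-season: 0.33 × 5.33 × 35 = 61.56 mm
Seasonal total = 445.45 mm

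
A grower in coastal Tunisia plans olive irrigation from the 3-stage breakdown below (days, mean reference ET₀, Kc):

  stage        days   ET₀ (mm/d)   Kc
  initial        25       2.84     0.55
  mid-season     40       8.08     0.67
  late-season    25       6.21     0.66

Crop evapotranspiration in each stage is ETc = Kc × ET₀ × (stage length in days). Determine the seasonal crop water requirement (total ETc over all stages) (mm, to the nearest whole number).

initial: 0.55 × 2.84 × 25 = 39.05 mm
mid-season: 0.67 × 8.08 × 40 = 216.54 mm
late-season: 0.66 × 6.21 × 25 = 102.47 mm
Seasonal total = 358.06 mm

358 mm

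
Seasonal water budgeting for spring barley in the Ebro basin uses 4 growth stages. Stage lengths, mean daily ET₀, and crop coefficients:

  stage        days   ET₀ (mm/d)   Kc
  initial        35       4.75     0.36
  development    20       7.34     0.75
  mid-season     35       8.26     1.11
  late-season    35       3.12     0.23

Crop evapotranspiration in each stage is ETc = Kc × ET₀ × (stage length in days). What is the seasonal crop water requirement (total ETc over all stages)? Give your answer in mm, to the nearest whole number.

516 mm

initial: 0.36 × 4.75 × 35 = 59.85 mm
development: 0.75 × 7.34 × 20 = 110.10 mm
mid-season: 1.11 × 8.26 × 35 = 320.90 mm
late-season: 0.23 × 3.12 × 35 = 25.12 mm
Seasonal total = 515.97 mm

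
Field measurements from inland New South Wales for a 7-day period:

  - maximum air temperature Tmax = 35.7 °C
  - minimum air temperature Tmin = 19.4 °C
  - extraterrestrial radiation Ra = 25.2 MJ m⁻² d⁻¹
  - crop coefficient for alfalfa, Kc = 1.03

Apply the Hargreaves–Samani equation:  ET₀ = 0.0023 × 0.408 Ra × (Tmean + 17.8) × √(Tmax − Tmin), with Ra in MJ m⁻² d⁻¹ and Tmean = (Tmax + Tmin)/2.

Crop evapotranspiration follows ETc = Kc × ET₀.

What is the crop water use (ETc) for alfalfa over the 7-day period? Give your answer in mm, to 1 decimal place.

Tmean = (35.7 + 19.4)/2 = 27.55 °C
0.408 Ra = 0.408 × 25.2 = 10.2816 mm/d equivalent
ET₀ = 0.0023 × 10.2816 × (27.55 + 17.8) × √16.3 = 0.0023 × 10.2816 × 45.35 × 4.0373 = 4.3297 mm/d
ETc = Kc × ET₀ = 1.03 × 4.3297 = 4.4596 mm/d
Over 7 days: 4.4596 × 7 = 31.217 mm

31.2 mm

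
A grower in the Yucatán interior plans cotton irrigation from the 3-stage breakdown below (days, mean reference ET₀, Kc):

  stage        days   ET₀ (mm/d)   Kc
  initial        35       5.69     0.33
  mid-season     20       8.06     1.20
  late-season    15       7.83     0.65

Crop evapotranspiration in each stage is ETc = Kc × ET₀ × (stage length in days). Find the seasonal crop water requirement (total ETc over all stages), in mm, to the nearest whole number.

336 mm

initial: 0.33 × 5.69 × 35 = 65.72 mm
mid-season: 1.20 × 8.06 × 20 = 193.44 mm
late-season: 0.65 × 7.83 × 15 = 76.34 mm
Seasonal total = 335.50 mm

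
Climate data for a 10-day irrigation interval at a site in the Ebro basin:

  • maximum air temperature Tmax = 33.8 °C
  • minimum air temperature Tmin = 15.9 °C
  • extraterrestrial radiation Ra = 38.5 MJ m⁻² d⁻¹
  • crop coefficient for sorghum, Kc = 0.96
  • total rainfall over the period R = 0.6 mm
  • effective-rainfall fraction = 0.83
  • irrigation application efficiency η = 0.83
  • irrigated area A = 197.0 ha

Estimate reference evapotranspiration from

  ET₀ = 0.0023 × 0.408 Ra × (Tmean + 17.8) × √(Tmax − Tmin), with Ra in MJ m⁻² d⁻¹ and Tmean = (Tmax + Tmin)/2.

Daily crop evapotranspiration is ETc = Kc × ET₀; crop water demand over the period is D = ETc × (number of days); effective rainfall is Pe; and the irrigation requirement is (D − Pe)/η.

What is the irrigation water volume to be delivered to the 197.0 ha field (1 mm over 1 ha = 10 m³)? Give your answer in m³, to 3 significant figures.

147000 m³

Tmean = (33.8 + 15.9)/2 = 24.85 °C
0.408 Ra = 0.408 × 38.5 = 15.7080 mm/d equivalent
ET₀ = 0.0023 × 15.7080 × (24.85 + 17.8) × √17.9 = 0.0023 × 15.7080 × 42.65 × 4.2308 = 6.5191 mm/d
ETc = Kc × ET₀ = 0.96 × 6.5191 = 6.2583 mm/d
Crop demand D = ETc × 10 d = 6.2583 × 10 = 62.583 mm
Pe = 0.83 × 0.6 = 0.498 mm
D − Pe = 62.583 − 0.498 = 62.085 mm
Gross irrigation = 62.085 / 0.83 = 74.801 mm
Volume = 74.801 mm × 197.0 ha × 10 = 147358.0 m³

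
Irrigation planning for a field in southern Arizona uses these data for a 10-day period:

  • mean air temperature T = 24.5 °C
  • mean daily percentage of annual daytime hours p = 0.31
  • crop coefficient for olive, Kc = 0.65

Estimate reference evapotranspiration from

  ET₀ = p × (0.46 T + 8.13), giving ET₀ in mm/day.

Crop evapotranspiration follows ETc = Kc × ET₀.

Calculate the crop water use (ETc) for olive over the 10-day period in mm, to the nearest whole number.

ET₀ = 0.31 × (0.46 × 24.5 + 8.13) = 0.31 × 19.400 = 6.0140 mm/d
ETc = Kc × ET₀ = 0.65 × 6.0140 = 3.9091 mm/d
Over 10 days: 3.9091 × 10 = 39.091 mm

39 mm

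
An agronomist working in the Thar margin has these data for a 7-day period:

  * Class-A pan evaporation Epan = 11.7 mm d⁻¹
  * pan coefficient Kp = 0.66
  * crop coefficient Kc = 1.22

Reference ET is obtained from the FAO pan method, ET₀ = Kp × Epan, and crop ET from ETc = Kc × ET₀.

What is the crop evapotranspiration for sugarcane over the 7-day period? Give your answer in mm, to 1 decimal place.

ET₀ = 0.66 × 11.7 = 7.7220 mm/d
ETc = Kc × ET₀ = 1.22 × 7.7220 = 9.4208 mm/d
Over 7 days: 9.4208 × 7 = 65.946 mm

65.9 mm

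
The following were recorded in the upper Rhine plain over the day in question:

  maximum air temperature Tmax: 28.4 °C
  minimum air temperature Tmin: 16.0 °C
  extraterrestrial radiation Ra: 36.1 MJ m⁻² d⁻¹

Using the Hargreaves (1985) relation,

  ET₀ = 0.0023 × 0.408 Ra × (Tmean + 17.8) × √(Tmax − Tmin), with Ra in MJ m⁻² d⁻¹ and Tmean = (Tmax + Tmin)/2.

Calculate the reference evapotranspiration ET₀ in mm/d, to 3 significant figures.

Tmean = (28.4 + 16.0)/2 = 22.20 °C
0.408 Ra = 0.408 × 36.1 = 14.7288 mm/d equivalent
ET₀ = 0.0023 × 14.7288 × (22.20 + 17.8) × √12.4 = 0.0023 × 14.7288 × 40.00 × 3.5214 = 4.7717 mm/d

4.77 mm/d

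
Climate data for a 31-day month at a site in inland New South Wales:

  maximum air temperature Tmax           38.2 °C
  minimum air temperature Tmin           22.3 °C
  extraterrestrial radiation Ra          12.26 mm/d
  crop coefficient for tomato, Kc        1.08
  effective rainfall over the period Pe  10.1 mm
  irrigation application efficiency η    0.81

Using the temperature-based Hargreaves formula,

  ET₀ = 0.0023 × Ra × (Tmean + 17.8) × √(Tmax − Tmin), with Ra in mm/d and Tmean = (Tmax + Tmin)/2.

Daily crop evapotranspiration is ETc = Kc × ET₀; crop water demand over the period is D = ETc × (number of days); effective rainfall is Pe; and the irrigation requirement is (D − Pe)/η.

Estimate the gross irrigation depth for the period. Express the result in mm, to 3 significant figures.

Tmean = (38.2 + 22.3)/2 = 30.25 °C
ET₀ = 0.0023 × 12.26 × (30.25 + 17.8) × √15.9 = 0.0023 × 12.26 × 48.05 × 3.9875 = 5.4027 mm/d
ETc = Kc × ET₀ = 1.08 × 5.4027 = 5.8349 mm/d
Crop demand D = ETc × 31 d = 5.8349 × 31 = 180.882 mm
D − Pe = 180.882 − 10.1 = 170.782 mm
Gross irrigation = 170.782 / 0.81 = 210.842 mm

211 mm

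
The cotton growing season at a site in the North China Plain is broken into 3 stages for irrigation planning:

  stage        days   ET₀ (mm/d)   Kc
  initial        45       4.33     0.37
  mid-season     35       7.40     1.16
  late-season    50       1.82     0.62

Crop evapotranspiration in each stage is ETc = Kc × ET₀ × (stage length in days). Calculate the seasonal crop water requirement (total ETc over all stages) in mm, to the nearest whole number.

initial: 0.37 × 4.33 × 45 = 72.09 mm
mid-season: 1.16 × 7.40 × 35 = 300.44 mm
late-season: 0.62 × 1.82 × 50 = 56.42 mm
Seasonal total = 428.95 mm

429 mm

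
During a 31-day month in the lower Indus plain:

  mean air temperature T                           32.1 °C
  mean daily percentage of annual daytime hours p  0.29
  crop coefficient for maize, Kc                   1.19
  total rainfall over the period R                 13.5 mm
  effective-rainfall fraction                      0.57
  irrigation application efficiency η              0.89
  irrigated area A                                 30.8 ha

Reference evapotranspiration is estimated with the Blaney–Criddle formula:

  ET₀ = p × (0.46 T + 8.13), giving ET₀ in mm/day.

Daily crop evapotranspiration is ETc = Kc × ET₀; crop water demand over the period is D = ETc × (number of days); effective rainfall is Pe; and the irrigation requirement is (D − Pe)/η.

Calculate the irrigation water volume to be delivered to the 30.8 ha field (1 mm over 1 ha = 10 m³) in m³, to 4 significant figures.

82100 m³

ET₀ = 0.29 × (0.46 × 32.1 + 8.13) = 0.29 × 22.896 = 6.6398 mm/d
ETc = Kc × ET₀ = 1.19 × 6.6398 = 7.9014 mm/d
Crop demand D = ETc × 31 d = 7.9014 × 31 = 244.943 mm
Pe = 0.57 × 13.5 = 7.695 mm
D − Pe = 244.943 − 7.695 = 237.248 mm
Gross irrigation = 237.248 / 0.89 = 266.571 mm
Volume = 266.571 mm × 30.8 ha × 10 = 82103.9 m³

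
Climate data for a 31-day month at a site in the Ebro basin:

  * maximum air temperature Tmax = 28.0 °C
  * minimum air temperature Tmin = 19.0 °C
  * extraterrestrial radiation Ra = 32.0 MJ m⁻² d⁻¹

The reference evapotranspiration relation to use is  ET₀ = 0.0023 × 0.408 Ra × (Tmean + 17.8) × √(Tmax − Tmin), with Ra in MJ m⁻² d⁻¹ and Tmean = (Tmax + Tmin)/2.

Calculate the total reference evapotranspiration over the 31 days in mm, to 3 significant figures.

115 mm

Tmean = (28.0 + 19.0)/2 = 23.50 °C
0.408 Ra = 0.408 × 32.0 = 13.0560 mm/d equivalent
ET₀ = 0.0023 × 13.0560 × (23.50 + 17.8) × √9.0 = 0.0023 × 13.0560 × 41.30 × 3.0000 = 3.7206 mm/d
Over 31 days: 3.7206 × 31 = 115.339 mm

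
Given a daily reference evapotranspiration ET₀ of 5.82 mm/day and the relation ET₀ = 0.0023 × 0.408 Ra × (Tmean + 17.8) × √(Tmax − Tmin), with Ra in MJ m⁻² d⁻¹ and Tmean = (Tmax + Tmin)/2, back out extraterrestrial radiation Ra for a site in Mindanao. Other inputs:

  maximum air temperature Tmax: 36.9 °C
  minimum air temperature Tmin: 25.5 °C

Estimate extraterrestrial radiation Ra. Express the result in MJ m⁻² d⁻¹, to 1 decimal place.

Tmean = (36.9+25.5)/2 = 31.20 °C; ΔT = 11.4
Ra = ET₀ / [0.0023 × 0.408 × (Tmean+17.8) × √ΔT]
   = 5.82 / (0.0023 × 0.408 × 49.00 × 3.3764) = 37.487 MJ m⁻² d⁻¹

37.5 MJ m⁻² d⁻¹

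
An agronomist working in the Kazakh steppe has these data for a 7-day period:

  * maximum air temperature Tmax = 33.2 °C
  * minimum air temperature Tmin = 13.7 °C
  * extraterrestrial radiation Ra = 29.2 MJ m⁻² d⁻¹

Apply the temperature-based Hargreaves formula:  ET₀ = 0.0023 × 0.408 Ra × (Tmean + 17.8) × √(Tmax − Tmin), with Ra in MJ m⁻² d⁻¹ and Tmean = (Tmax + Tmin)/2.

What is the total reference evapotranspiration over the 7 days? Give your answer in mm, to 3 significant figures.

34.9 mm

Tmean = (33.2 + 13.7)/2 = 23.45 °C
0.408 Ra = 0.408 × 29.2 = 11.9136 mm/d equivalent
ET₀ = 0.0023 × 11.9136 × (23.45 + 17.8) × √19.5 = 0.0023 × 11.9136 × 41.25 × 4.4159 = 4.9913 mm/d
Over 7 days: 4.9913 × 7 = 34.939 mm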